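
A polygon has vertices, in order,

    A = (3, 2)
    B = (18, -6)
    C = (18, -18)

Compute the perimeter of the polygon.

|AB| = √((15)² + (-8)²) = √289 = 17
|BC| = √((0)² + (-12)²) = √144 = 12
|CA| = √((-15)² + (20)²) = √625 = 25
Perimeter = 17 + 12 + 25 = 54.

54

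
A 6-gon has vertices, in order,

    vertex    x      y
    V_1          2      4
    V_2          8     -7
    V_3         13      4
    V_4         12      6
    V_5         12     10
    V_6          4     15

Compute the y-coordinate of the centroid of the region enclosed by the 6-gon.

Apply the shoelace formula. First the cross-terms c_i = x_i·y_{i+1} − x_{i+1}·y_i:
  -46, 123, 30, 48, 140, -14  ⇒  2A = 281, A = 140.5.
Then Σ (y_i + y_{i+1})·c_i = 4071, so ȳ = 4071 / (6·140.5) = 1357/281.

1357/281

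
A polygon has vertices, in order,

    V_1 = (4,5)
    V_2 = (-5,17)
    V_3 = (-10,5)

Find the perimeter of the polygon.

42

|V_1V_2| = √((-9)² + (12)²) = √225 = 15
|V_2V_3| = √((-5)² + (-12)²) = √169 = 13
|V_3V_1| = √((14)² + (0)²) = √196 = 14
Perimeter = 15 + 13 + 14 = 42.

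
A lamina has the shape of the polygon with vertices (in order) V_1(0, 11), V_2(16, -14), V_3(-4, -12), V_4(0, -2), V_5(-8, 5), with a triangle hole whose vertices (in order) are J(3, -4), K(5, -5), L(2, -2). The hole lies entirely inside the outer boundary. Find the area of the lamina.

Outer boundary:
V_1→V_2: (0)(-14) − (16)(11) = -176
V_2→V_3: (16)(-12) − (-4)(-14) = -248
V_3→V_4: (-4)(-2) − (0)(-12) = 8
V_4→V_5: (0)(5) − (-8)(-2) = -16
V_5→V_1: (-8)(11) − (0)(5) = -88
Σ = -520
Area = |Σ|/2 = 260.
Hole:
Apply the surveyor's formula: 2A = Σ (x_i·y_{i+1} − x_{i+1}·y_i), indices taken mod 3.
J→K: (3)(-5) − (5)(-4) = 5
K→L: (5)(-2) − (2)(-5) = 0
L→J: (2)(-4) − (3)(-2) = -2
Σ = 3
Area = |Σ|/2 = 1.5.
Net area = 260 − 1.5 = 258.5.

258.5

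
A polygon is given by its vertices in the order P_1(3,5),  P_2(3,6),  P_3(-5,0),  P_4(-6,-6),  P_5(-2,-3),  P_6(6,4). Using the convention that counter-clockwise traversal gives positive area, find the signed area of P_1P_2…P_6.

48.5

Apply Gauss's area formula: 2A = Σ (x_i·y_{i+1} − x_{i+1}·y_i), indices taken mod 6.
P_1→P_2: (3)(6) − (3)(5) = 3
P_2→P_3: (3)(0) − (-5)(6) = 30
P_3→P_4: (-5)(-6) − (-6)(0) = 30
P_4→P_5: (-6)(-3) − (-2)(-6) = 6
P_5→P_6: (-2)(4) − (6)(-3) = 10
P_6→P_1: (6)(5) − (3)(4) = 18
Σ = 97
Signed area = Σ/2 = 48.5 (positive ⇒ counter-clockwise traversal).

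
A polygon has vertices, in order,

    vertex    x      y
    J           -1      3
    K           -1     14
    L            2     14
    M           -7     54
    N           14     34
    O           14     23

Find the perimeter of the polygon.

120

|JK| = √((0)² + (11)²) = √121 = 11
|KL| = √((3)² + (0)²) = √9 = 3
|LM| = √((-9)² + (40)²) = √1681 = 41
|MN| = √((21)² + (-20)²) = √841 = 29
|NO| = √((0)² + (-11)²) = √121 = 11
|OJ| = √((-15)² + (-20)²) = √625 = 25
Perimeter = 11 + 3 + 41 + 29 + 11 + 25 = 120.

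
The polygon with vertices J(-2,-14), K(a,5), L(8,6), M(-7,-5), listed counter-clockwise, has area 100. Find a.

8

The doubled signed area Σ (x_i y_{i+1} − x_{i+1} y_i) is linear in a.
With a=0 it equals 40; the coefficient of a is 20 (from the two edges through K).
So 20·a + 40 = 2·100 = 200 ⇒ a = 8.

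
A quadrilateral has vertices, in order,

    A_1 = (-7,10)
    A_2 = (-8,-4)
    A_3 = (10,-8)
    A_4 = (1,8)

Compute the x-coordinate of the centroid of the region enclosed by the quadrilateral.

Apply the surveyor's formula. First the cross-terms c_i = x_i·y_{i+1} − x_{i+1}·y_i:
  108, 104, 88, 66  ⇒  2A = 366, A = 183.
Then Σ (x_i + x_{i+1})·c_i = -840, so x̄ = -840 / (6·183) = -140/183.

-140/183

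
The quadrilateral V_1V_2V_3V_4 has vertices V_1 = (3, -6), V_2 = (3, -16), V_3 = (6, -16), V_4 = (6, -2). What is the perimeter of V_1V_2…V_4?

|V_1V_2| = √((0)² + (-10)²) = √100 = 10
|V_2V_3| = √((3)² + (0)²) = √9 = 3
|V_3V_4| = √((0)² + (14)²) = √196 = 14
|V_4V_1| = √((-3)² + (-4)²) = √25 = 5
Perimeter = 10 + 3 + 14 + 5 = 32.

32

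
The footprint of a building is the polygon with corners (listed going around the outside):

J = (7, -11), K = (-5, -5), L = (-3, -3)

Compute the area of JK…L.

Σ = (-90) + (0) + (54) = -36
Area = |Σ|/2 = 18.

18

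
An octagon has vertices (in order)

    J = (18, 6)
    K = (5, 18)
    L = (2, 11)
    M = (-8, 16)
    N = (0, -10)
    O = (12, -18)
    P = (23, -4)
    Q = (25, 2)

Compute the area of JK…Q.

629.5

Apply Gauss's area formula: 2A = Σ (x_i·y_{i+1} − x_{i+1}·y_i), indices taken mod 8.
Σ = (294) + (19) + (120) + (80) + (120) + (366) + (146) + (114) = 1259
Area = |Σ|/2 = 629.5.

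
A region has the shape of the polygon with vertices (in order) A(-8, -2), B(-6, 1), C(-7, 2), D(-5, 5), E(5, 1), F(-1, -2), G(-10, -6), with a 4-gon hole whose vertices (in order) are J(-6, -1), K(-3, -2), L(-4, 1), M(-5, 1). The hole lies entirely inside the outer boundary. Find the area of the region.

Outer boundary:
Σ = (-20) + (-5) + (-25) + (-30) + (-9) + (-14) + (-28) = -131
Area = |Σ|/2 = 65.5.
Hole:
J→K: (-6)(-2) − (-3)(-1) = 9
K→L: (-3)(1) − (-4)(-2) = -11
L→M: (-4)(1) − (-5)(1) = 1
M→J: (-5)(-1) − (-6)(1) = 11
Σ = 10
Area = |Σ|/2 = 5.
Net area = 65.5 − 5 = 60.5.

60.5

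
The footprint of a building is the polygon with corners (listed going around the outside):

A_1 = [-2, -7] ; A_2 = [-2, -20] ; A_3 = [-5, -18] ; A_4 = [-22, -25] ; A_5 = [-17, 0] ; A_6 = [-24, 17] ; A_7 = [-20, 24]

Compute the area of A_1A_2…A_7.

535.5

Apply the shoelace formula: 2A = Σ (x_i·y_{i+1} − x_{i+1}·y_i), indices taken mod 7.
Σ = (26) + (-64) + (-271) + (-425) + (-289) + (-236) + (188) = -1071
Area = |Σ|/2 = 535.5.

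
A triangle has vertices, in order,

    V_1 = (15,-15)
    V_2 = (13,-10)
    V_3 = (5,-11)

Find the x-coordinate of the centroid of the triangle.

11

Apply the surveyor's formula. First the cross-terms c_i = x_i·y_{i+1} − x_{i+1}·y_i:
  45, -93, 90  ⇒  2A = 42, A = 21.
Then Σ (x_i + x_{i+1})·c_i = 1386, so x̄ = 1386 / (6·21) = 11.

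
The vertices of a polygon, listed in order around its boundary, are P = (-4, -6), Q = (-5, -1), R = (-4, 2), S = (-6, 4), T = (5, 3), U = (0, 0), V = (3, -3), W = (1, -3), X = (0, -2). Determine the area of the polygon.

49

Apply the shoelace (surveyor's) formula: 2A = Σ (x_i·y_{i+1} − x_{i+1}·y_i), indices taken mod 9.
Cross-terms: -26, -14, -4, -38, 0, 0, -6, -2, -8  ⇒  Σ = -98
Area = |Σ|/2 = 49.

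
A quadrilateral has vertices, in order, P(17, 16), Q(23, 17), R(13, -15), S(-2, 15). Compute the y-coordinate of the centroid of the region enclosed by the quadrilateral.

Apply the surveyor's formula. First the cross-terms c_i = x_i·y_{i+1} − x_{i+1}·y_i:
  -79, -566, 165, -287  ⇒  2A = -767, A = -383.5.
Then Σ (y_i + y_{i+1})·c_i = -12636, so ȳ = -12636 / (6·(-383.5)) = 324/59.

324/59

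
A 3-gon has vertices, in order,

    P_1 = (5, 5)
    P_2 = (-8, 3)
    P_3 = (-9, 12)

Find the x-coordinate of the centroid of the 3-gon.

-4

Apply Gauss's area formula. First the cross-terms c_i = x_i·y_{i+1} − x_{i+1}·y_i:
  55, -69, -105  ⇒  2A = -119, A = -59.5.
Then Σ (x_i + x_{i+1})·c_i = 1428, so x̄ = 1428 / (6·(-59.5)) = -4.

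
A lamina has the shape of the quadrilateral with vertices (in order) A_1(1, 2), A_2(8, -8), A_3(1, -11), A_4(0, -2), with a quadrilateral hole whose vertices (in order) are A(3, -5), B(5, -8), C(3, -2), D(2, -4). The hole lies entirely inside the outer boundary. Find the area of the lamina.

Outer boundary:
Apply the shoelace formula: 2A = Σ (x_i·y_{i+1} − x_{i+1}·y_i), indices taken mod 4.
A_1→A_2: (1)(-8) − (8)(2) = -24
A_2→A_3: (8)(-11) − (1)(-8) = -80
A_3→A_4: (1)(-2) − (0)(-11) = -2
A_4→A_1: (0)(2) − (1)(-2) = 2
Σ = -104
Area = |Σ|/2 = 52.
Hole:
Σ = (1) + (14) + (-8) + (2) = 9
Area = |Σ|/2 = 4.5.
Net area = 52 − 4.5 = 47.5.

47.5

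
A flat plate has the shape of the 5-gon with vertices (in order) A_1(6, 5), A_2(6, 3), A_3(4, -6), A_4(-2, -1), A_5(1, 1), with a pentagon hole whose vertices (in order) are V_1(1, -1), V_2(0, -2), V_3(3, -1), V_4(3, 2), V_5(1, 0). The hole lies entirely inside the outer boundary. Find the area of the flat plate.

34

Outer boundary:
Apply Gauss's area formula: 2A = Σ (x_i·y_{i+1} − x_{i+1}·y_i), indices taken mod 5.
Σ = (-12) + (-48) + (-16) + (-1) + (-1) = -78
Area = |Σ|/2 = 39.
Hole:
V_1→V_2: (1)(-2) − (0)(-1) = -2
V_2→V_3: (0)(-1) − (3)(-2) = 6
V_3→V_4: (3)(2) − (3)(-1) = 9
V_4→V_5: (3)(0) − (1)(2) = -2
V_5→V_1: (1)(-1) − (1)(0) = -1
Σ = 10
Area = |Σ|/2 = 5.
Net area = 39 − 5 = 34.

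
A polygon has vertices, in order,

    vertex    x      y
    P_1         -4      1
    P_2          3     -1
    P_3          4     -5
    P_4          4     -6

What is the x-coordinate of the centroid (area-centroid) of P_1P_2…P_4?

Apply the shoelace formula. First the cross-terms c_i = x_i·y_{i+1} − x_{i+1}·y_i:
  1, -11, -4, -20  ⇒  2A = -34, A = -17.
Then Σ (x_i + x_{i+1})·c_i = -110, so x̄ = -110 / (6·(-17)) = 55/51.

55/51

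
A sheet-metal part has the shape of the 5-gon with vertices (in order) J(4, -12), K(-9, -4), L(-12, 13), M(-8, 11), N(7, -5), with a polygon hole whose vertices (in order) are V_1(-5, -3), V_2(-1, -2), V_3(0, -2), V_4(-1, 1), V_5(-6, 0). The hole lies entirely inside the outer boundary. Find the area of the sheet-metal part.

Outer boundary:
Apply the shoelace (surveyor's) formula: 2A = Σ (x_i·y_{i+1} − x_{i+1}·y_i), indices taken mod 5.
J→K: (4)(-4) − (-9)(-12) = -124
K→L: (-9)(13) − (-12)(-4) = -165
L→M: (-12)(11) − (-8)(13) = -28
M→N: (-8)(-5) − (7)(11) = -37
N→J: (7)(-12) − (4)(-5) = -64
Σ = -418
Area = |Σ|/2 = 209.
Hole:
Σ = (7) + (2) + (-2) + (6) + (18) = 31
Area = |Σ|/2 = 15.5.
Net area = 209 − 15.5 = 193.5.

193.5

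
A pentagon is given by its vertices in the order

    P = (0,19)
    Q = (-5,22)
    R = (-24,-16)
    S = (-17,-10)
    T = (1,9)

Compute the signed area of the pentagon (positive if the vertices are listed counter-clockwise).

273.5

Cross-terms: 95, 608, -32, -143, 19  ⇒  Σ = 547
Signed area = Σ/2 = 273.5 (positive ⇒ counter-clockwise traversal).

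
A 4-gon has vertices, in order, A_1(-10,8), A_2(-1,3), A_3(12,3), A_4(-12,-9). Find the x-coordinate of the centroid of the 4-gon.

Apply the shoelace (surveyor's) formula. First the cross-terms c_i = x_i·y_{i+1} − x_{i+1}·y_i:
  -22, -39, -72, -186  ⇒  2A = -319, A = -159.5.
Then Σ (x_i + x_{i+1})·c_i = 3905, so x̄ = 3905 / (6·(-159.5)) = -355/87.

-355/87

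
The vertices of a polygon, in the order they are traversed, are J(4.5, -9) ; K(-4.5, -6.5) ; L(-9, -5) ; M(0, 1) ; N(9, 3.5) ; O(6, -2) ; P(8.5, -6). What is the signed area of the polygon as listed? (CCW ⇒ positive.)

Σ = (-69.75) + (-36) + (-9) + (-9) + (-39) + (-19) + (-49.5) = -231.25
Signed area = Σ/2 = -115.625 (negative ⇒ clockwise traversal).

-115.625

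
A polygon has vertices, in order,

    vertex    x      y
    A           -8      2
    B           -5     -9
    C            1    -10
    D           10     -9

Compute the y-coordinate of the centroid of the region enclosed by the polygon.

-17/3

Apply Gauss's area formula. First the cross-terms c_i = x_i·y_{i+1} − x_{i+1}·y_i:
  82, 59, 91, -52  ⇒  2A = 180, A = 90.
Then Σ (y_i + y_{i+1})·c_i = -3060, so ȳ = -3060 / (6·90) = -17/3.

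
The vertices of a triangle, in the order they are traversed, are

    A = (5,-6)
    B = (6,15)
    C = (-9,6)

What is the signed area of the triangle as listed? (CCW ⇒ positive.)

Apply the shoelace (surveyor's) formula: 2A = Σ (x_i·y_{i+1} − x_{i+1}·y_i), indices taken mod 3.
Σ = (111) + (171) + (24) = 306
Signed area = Σ/2 = 153 (positive ⇒ counter-clockwise traversal).

153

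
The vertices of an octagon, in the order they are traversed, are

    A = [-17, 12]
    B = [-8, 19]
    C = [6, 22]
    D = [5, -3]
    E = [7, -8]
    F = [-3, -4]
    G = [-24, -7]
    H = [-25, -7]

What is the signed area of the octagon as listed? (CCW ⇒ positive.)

Apply Gauss's area formula: 2A = Σ (x_i·y_{i+1} − x_{i+1}·y_i), indices taken mod 8.
A→B: (-17)(19) − (-8)(12) = -227
B→C: (-8)(22) − (6)(19) = -290
C→D: (6)(-3) − (5)(22) = -128
D→E: (5)(-8) − (7)(-3) = -19
E→F: (7)(-4) − (-3)(-8) = -52
F→G: (-3)(-7) − (-24)(-4) = -75
G→H: (-24)(-7) − (-25)(-7) = -7
H→A: (-25)(12) − (-17)(-7) = -419
Σ = -1217
Signed area = Σ/2 = -608.5 (negative ⇒ clockwise traversal).

-608.5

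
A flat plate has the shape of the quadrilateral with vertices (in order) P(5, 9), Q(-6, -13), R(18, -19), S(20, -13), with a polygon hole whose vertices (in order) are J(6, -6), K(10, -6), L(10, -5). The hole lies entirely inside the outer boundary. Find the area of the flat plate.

362

Outer boundary:
P→Q: (5)(-13) − (-6)(9) = -11
Q→R: (-6)(-19) − (18)(-13) = 348
R→S: (18)(-13) − (20)(-19) = 146
S→P: (20)(9) − (5)(-13) = 245
Σ = 728
Area = |Σ|/2 = 364.
Hole:
Apply the shoelace formula: 2A = Σ (x_i·y_{i+1} − x_{i+1}·y_i), indices taken mod 3.
J→K: (6)(-6) − (10)(-6) = 24
K→L: (10)(-5) − (10)(-6) = 10
L→J: (10)(-6) − (6)(-5) = -30
Σ = 4
Area = |Σ|/2 = 2.
Net area = 364 − 2 = 362.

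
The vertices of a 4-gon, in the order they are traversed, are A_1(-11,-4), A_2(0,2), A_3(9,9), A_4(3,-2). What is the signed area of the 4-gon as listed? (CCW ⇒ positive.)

Apply the surveyor's formula: 2A = Σ (x_i·y_{i+1} − x_{i+1}·y_i), indices taken mod 4.
Cross-terms: -22, -18, -45, -34  ⇒  Σ = -119
Signed area = Σ/2 = -59.5 (negative ⇒ clockwise traversal).

-59.5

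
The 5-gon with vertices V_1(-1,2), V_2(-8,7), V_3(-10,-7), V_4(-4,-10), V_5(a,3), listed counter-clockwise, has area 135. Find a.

The doubled signed area Σ (x_i y_{i+1} − x_{i+1} y_i) is linear in a.
With a=0 it equals 198; the coefficient of a is 12 (from the two edges through V_5).
So 12·a + 198 = 2·135 = 270 ⇒ a = 6.

6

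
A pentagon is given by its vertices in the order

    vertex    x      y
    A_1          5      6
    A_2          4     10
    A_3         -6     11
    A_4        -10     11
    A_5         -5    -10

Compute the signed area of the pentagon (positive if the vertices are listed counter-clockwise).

174.5

Apply Gauss's area formula: 2A = Σ (x_i·y_{i+1} − x_{i+1}·y_i), indices taken mod 5.
Σ = (26) + (104) + (44) + (155) + (20) = 349
Signed area = Σ/2 = 174.5 (positive ⇒ counter-clockwise traversal).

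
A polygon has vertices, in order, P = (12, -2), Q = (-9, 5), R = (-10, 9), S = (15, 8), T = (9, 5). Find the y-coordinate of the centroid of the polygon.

Apply Gauss's area formula. First the cross-terms c_i = x_i·y_{i+1} − x_{i+1}·y_i:
  42, -31, -215, 3, -78  ⇒  2A = -279, A = -139.5.
Then Σ (y_i + y_{i+1})·c_i = -4158, so ȳ = -4158 / (6·(-139.5)) = 154/31.

154/31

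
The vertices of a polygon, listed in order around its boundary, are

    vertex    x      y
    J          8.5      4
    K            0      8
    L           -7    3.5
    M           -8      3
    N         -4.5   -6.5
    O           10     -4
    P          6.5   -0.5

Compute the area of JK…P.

165.375

Σ = (68) + (56) + (7) + (65.5) + (83) + (21) + (30.25) = 330.75
Area = |Σ|/2 = 165.375.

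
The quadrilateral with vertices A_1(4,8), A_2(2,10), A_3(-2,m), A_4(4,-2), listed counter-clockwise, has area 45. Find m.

-1

The doubled signed area Σ (x_i y_{i+1} − x_{i+1} y_i) is linear in m.
With m=0 it equals 88; the coefficient of m is -2 (from the two edges through A_3).
So -2·m + 88 = 2·45 = 90 ⇒ m = -1.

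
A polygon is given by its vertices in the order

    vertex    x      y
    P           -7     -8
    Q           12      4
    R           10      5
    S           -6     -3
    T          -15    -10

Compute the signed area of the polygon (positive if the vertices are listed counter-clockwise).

76.5

Apply the shoelace (surveyor's) formula: 2A = Σ (x_i·y_{i+1} − x_{i+1}·y_i), indices taken mod 5.
Σ = (68) + (20) + (0) + (15) + (50) = 153
Signed area = Σ/2 = 76.5 (positive ⇒ counter-clockwise traversal).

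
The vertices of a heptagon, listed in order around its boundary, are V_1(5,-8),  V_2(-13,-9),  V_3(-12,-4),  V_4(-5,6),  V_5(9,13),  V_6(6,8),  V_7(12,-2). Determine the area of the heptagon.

308

Apply the shoelace (surveyor's) formula: 2A = Σ (x_i·y_{i+1} − x_{i+1}·y_i), indices taken mod 7.
Σ = (-149) + (-56) + (-92) + (-119) + (-6) + (-108) + (-86) = -616
Area = |Σ|/2 = 308.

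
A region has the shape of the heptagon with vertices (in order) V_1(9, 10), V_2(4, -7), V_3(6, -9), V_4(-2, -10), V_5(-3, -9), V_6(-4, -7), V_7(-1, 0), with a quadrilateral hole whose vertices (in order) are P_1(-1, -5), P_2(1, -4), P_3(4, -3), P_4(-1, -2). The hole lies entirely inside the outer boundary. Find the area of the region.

Outer boundary:
Apply the surveyor's formula: 2A = Σ (x_i·y_{i+1} − x_{i+1}·y_i), indices taken mod 7.
V_1→V_2: (9)(-7) − (4)(10) = -103
V_2→V_3: (4)(-9) − (6)(-7) = 6
V_3→V_4: (6)(-10) − (-2)(-9) = -78
V_4→V_5: (-2)(-9) − (-3)(-10) = -12
V_5→V_6: (-3)(-7) − (-4)(-9) = -15
V_6→V_7: (-4)(0) − (-1)(-7) = -7
V_7→V_1: (-1)(10) − (9)(0) = -10
Σ = -219
Area = |Σ|/2 = 109.5.
Hole:
Apply Gauss's area formula: 2A = Σ (x_i·y_{i+1} − x_{i+1}·y_i), indices taken mod 4.
P_1→P_2: (-1)(-4) − (1)(-5) = 9
P_2→P_3: (1)(-3) − (4)(-4) = 13
P_3→P_4: (4)(-2) − (-1)(-3) = -11
P_4→P_1: (-1)(-5) − (-1)(-2) = 3
Σ = 14
Area = |Σ|/2 = 7.
Net area = 109.5 − 7 = 102.5.

102.5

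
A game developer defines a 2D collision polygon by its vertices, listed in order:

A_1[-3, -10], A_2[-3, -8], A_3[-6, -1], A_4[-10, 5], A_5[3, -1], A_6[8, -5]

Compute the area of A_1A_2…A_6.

99

Σ = (-6) + (-45) + (-40) + (-5) + (-7) + (-95) = -198
Area = |Σ|/2 = 99.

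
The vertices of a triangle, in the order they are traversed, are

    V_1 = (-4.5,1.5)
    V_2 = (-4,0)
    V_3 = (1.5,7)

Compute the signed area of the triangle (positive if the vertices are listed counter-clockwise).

Apply the shoelace formula: 2A = Σ (x_i·y_{i+1} − x_{i+1}·y_i), indices taken mod 3.
Cross-terms: 6, -28, 33.75  ⇒  Σ = 11.75
Signed area = Σ/2 = 5.875 (positive ⇒ counter-clockwise traversal).

5.875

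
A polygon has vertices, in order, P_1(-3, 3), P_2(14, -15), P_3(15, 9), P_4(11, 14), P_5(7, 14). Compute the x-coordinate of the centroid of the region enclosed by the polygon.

2393/292

Apply Gauss's area formula. First the cross-terms c_i = x_i·y_{i+1} − x_{i+1}·y_i:
  3, 351, 111, 56, 63  ⇒  2A = 584, A = 292.
Then Σ (x_i + x_{i+1})·c_i = 14358, so x̄ = 14358 / (6·292) = 2393/292.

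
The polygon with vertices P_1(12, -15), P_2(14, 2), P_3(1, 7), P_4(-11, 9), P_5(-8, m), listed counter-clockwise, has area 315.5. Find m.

-1

Write out the shoelace sum; only the two edges meeting at P_5 involve m:
2·Area = [((-11)·m − (-8)·9) + ((-8)·(-15) − 12·m)] + 416
       = -23·m + 608 = 631
⇒ m = -1.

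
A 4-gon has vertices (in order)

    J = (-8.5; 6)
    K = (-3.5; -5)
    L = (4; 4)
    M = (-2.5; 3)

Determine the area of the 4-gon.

Apply the surveyor's formula: 2A = Σ (x_i·y_{i+1} − x_{i+1}·y_i), indices taken mod 4.
Σ = (63.5) + (6) + (22) + (10.5) = 102
Area = |Σ|/2 = 51.

51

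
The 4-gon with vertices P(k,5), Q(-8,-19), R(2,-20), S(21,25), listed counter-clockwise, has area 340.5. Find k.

3

Write out the shoelace sum; only the two edges meeting at P involve k:
2·Area = [(21·5 − k·25) + (k·(-19) − (-8)·5)] + 668
       = -44·k + 813 = 681
⇒ k = 3.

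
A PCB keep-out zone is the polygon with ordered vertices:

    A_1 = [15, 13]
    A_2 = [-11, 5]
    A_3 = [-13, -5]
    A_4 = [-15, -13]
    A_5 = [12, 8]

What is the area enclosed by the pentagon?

Cross-terms: 218, 120, 94, 36, 36  ⇒  Σ = 504
Area = |Σ|/2 = 252.

252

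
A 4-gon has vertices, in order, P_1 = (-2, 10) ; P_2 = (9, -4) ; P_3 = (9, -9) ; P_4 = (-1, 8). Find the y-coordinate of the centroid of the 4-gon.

-23/29

Apply the surveyor's formula. First the cross-terms c_i = x_i·y_{i+1} − x_{i+1}·y_i:
  -82, -45, 63, 6  ⇒  2A = -58, A = -29.
Then Σ (y_i + y_{i+1})·c_i = 138, so ȳ = 138 / (6·(-29)) = -23/29.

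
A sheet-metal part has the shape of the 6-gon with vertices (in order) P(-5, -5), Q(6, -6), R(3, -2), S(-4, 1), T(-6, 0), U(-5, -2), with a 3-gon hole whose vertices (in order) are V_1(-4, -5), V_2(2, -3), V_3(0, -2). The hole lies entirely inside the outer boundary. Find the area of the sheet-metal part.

Outer boundary:
Apply the surveyor's formula: 2A = Σ (x_i·y_{i+1} − x_{i+1}·y_i), indices taken mod 6.
Cross-terms: 60, 6, -5, 6, 12, 15  ⇒  Σ = 94
Area = |Σ|/2 = 47.
Hole:
Σ = (22) + (-4) + (-8) = 10
Area = |Σ|/2 = 5.
Net area = 47 − 5 = 42.

42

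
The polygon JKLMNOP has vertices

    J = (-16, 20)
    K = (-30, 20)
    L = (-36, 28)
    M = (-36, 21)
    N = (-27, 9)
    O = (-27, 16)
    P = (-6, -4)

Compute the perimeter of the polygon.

108

|JK| = √((-14)² + (0)²) = √196 = 14
|KL| = √((-6)² + (8)²) = √100 = 10
|LM| = √((0)² + (-7)²) = √49 = 7
|MN| = √((9)² + (-12)²) = √225 = 15
|NO| = √((0)² + (7)²) = √49 = 7
|OP| = √((21)² + (-20)²) = √841 = 29
|PJ| = √((-10)² + (24)²) = √676 = 26
Perimeter = 14 + 10 + 7 + 15 + 7 + 29 + 26 = 108.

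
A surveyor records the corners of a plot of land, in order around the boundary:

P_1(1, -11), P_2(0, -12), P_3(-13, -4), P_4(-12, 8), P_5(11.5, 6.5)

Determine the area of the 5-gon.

311.5

Σ = (-12) + (-156) + (-152) + (-170) + (-133) = -623
Area = |Σ|/2 = 311.5.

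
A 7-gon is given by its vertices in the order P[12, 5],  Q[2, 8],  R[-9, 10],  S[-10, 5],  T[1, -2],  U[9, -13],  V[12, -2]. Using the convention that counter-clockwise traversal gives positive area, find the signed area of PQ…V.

237.5

Apply the shoelace formula: 2A = Σ (x_i·y_{i+1} − x_{i+1}·y_i), indices taken mod 7.
Cross-terms: 86, 92, 55, 15, 5, 138, 84  ⇒  Σ = 475
Signed area = Σ/2 = 237.5 (positive ⇒ counter-clockwise traversal).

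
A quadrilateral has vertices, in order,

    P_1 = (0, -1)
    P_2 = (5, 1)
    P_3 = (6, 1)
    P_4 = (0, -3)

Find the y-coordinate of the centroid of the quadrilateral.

Apply the shoelace formula. First the cross-terms c_i = x_i·y_{i+1} − x_{i+1}·y_i:
  5, -1, -18, 0  ⇒  2A = -14, A = -7.
Then Σ (y_i + y_{i+1})·c_i = 34, so ȳ = 34 / (6·(-7)) = -17/21.

-17/21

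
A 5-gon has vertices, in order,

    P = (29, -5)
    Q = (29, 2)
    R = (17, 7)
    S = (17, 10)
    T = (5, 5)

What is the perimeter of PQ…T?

62

|PQ| = √((0)² + (7)²) = √49 = 7
|QR| = √((-12)² + (5)²) = √169 = 13
|RS| = √((0)² + (3)²) = √9 = 3
|ST| = √((-12)² + (-5)²) = √169 = 13
|TP| = √((24)² + (-10)²) = √676 = 26
Perimeter = 7 + 13 + 3 + 13 + 26 = 62.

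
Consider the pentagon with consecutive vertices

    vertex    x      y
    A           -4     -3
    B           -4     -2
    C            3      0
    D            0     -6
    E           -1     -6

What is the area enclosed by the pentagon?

Apply the shoelace (surveyor's) formula: 2A = Σ (x_i·y_{i+1} − x_{i+1}·y_i), indices taken mod 5.
Σ = (-4) + (6) + (-18) + (-6) + (-21) = -43
Area = |Σ|/2 = 21.5.

21.5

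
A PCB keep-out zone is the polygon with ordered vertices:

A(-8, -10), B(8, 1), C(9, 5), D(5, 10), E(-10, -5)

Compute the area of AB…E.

Σ = (72) + (31) + (65) + (75) + (60) = 303
Area = |Σ|/2 = 151.5.

151.5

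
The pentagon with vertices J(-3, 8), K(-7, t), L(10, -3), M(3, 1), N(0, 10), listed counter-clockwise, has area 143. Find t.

-10

Write out the shoelace sum; only the two edges meeting at K involve t:
2·Area = [((-3)·t − (-7)·8) + ((-7)·(-3) − 10·t)] + 79
       = -13·t + 156 = 286
⇒ t = -10.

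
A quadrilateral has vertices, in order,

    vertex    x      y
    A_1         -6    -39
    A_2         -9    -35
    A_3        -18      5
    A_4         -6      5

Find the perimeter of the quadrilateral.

102

|A_1A_2| = √((-3)² + (4)²) = √25 = 5
|A_2A_3| = √((-9)² + (40)²) = √1681 = 41
|A_3A_4| = √((12)² + (0)²) = √144 = 12
|A_4A_1| = √((0)² + (-44)²) = √1936 = 44
Perimeter = 5 + 41 + 12 + 44 = 102.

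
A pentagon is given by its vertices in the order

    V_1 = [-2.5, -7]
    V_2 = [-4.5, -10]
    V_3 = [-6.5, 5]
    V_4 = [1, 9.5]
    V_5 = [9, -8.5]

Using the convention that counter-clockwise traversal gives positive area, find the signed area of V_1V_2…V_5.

Apply Gauss's area formula: 2A = Σ (x_i·y_{i+1} − x_{i+1}·y_i), indices taken mod 5.
Σ = (-6.5) + (-87.5) + (-66.75) + (-94) + (-84.25) = -339
Signed area = Σ/2 = -169.5 (negative ⇒ clockwise traversal).

-169.5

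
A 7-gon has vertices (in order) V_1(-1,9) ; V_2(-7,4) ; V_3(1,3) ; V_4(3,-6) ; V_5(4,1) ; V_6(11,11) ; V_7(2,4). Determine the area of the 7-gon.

61.5

Apply Gauss's area formula: 2A = Σ (x_i·y_{i+1} − x_{i+1}·y_i), indices taken mod 7.
V_1→V_2: (-1)(4) − (-7)(9) = 59
V_2→V_3: (-7)(3) − (1)(4) = -25
V_3→V_4: (1)(-6) − (3)(3) = -15
V_4→V_5: (3)(1) − (4)(-6) = 27
V_5→V_6: (4)(11) − (11)(1) = 33
V_6→V_7: (11)(4) − (2)(11) = 22
V_7→V_1: (2)(9) − (-1)(4) = 22
Σ = 123
Area = |Σ|/2 = 61.5.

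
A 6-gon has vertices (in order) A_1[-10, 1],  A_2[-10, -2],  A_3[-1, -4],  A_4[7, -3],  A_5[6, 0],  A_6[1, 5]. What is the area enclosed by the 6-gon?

99

Apply the surveyor's formula: 2A = Σ (x_i·y_{i+1} − x_{i+1}·y_i), indices taken mod 6.
Σ = (30) + (38) + (31) + (18) + (30) + (51) = 198
Area = |Σ|/2 = 99.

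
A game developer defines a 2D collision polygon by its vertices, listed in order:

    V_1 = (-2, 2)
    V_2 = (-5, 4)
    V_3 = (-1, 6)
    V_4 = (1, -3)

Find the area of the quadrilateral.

15.5

Apply the shoelace (surveyor's) formula: 2A = Σ (x_i·y_{i+1} − x_{i+1}·y_i), indices taken mod 4.
V_1→V_2: (-2)(4) − (-5)(2) = 2
V_2→V_3: (-5)(6) − (-1)(4) = -26
V_3→V_4: (-1)(-3) − (1)(6) = -3
V_4→V_1: (1)(2) − (-2)(-3) = -4
Σ = -31
Area = |Σ|/2 = 15.5.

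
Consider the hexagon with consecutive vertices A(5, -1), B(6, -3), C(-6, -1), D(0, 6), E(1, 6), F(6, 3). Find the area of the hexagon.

A→B: (5)(-3) − (6)(-1) = -9
B→C: (6)(-1) − (-6)(-3) = -24
C→D: (-6)(6) − (0)(-1) = -36
D→E: (0)(6) − (1)(6) = -6
E→F: (1)(3) − (6)(6) = -33
F→A: (6)(-1) − (5)(3) = -21
Σ = -129
Area = |Σ|/2 = 64.5.

64.5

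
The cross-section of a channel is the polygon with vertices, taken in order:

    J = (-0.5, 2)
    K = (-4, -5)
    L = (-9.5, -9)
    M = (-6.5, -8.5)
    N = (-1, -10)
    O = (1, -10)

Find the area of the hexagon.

47.375

Apply the surveyor's formula: 2A = Σ (x_i·y_{i+1} − x_{i+1}·y_i), indices taken mod 6.
J→K: (-0.5)(-5) − (-4)(2) = 10.5
K→L: (-4)(-9) − (-9.5)(-5) = -11.5
L→M: (-9.5)(-8.5) − (-6.5)(-9) = 22.25
M→N: (-6.5)(-10) − (-1)(-8.5) = 56.5
N→O: (-1)(-10) − (1)(-10) = 20
O→J: (1)(2) − (-0.5)(-10) = -3
Σ = 94.75
Area = |Σ|/2 = 47.375.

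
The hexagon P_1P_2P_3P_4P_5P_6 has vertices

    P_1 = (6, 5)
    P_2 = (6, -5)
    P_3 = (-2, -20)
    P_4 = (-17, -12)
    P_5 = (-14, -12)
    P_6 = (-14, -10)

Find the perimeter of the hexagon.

|P_1P_2| = √((0)² + (-10)²) = √100 = 10
|P_2P_3| = √((-8)² + (-15)²) = √289 = 17
|P_3P_4| = √((-15)² + (8)²) = √289 = 17
|P_4P_5| = √((3)² + (0)²) = √9 = 3
|P_5P_6| = √((0)² + (2)²) = √4 = 2
|P_6P_1| = √((20)² + (15)²) = √625 = 25
Perimeter = 10 + 17 + 17 + 3 + 2 + 25 = 74.

74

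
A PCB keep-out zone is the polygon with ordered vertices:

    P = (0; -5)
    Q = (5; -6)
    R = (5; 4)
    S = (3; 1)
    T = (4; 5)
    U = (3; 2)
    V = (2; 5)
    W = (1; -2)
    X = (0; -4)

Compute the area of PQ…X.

Cross-terms: 25, 50, -7, 11, -7, 11, -9, -4, 0  ⇒  Σ = 70
Area = |Σ|/2 = 35.

35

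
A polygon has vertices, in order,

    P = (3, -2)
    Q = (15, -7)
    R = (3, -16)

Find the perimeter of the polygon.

42

|PQ| = √((12)² + (-5)²) = √169 = 13
|QR| = √((-12)² + (-9)²) = √225 = 15
|RP| = √((0)² + (14)²) = √196 = 14
Perimeter = 13 + 15 + 14 = 42.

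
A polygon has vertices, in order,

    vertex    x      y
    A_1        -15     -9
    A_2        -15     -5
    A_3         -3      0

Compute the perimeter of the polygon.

32

|A_1A_2| = √((0)² + (4)²) = √16 = 4
|A_2A_3| = √((12)² + (5)²) = √169 = 13
|A_3A_1| = √((-12)² + (-9)²) = √225 = 15
Perimeter = 4 + 13 + 15 = 32.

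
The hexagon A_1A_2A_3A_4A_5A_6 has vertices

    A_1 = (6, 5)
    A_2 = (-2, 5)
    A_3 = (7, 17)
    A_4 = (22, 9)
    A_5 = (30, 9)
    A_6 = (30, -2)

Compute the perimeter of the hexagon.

|A_1A_2| = √((-8)² + (0)²) = √64 = 8
|A_2A_3| = √((9)² + (12)²) = √225 = 15
|A_3A_4| = √((15)² + (-8)²) = √289 = 17
|A_4A_5| = √((8)² + (0)²) = √64 = 8
|A_5A_6| = √((0)² + (-11)²) = √121 = 11
|A_6A_1| = √((-24)² + (7)²) = √625 = 25
Perimeter = 8 + 15 + 17 + 8 + 11 + 25 = 84.

84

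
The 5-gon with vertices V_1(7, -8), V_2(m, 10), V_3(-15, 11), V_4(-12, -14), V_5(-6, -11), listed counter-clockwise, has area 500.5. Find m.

14

Write out the shoelace sum; only the two edges meeting at V_2 involve m:
2·Area = [(7·10 − m·(-8)) + (m·11 − (-15)·10)] + 515
       = 19·m + 735 = 1001
⇒ m = 14.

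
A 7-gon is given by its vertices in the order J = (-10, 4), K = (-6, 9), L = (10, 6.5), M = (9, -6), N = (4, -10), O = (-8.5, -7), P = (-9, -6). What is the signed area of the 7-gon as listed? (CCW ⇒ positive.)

-300.25

Apply the shoelace (surveyor's) formula: 2A = Σ (x_i·y_{i+1} − x_{i+1}·y_i), indices taken mod 7.
Σ = (-66) + (-129) + (-118.5) + (-66) + (-113) + (-12) + (-96) = -600.5
Signed area = Σ/2 = -300.25 (negative ⇒ clockwise traversal).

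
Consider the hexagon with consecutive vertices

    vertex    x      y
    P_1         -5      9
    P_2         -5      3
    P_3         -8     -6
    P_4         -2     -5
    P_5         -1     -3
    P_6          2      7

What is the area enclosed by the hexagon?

Apply the surveyor's formula: 2A = Σ (x_i·y_{i+1} − x_{i+1}·y_i), indices taken mod 6.
Σ = (30) + (54) + (28) + (1) + (-1) + (53) = 165
Area = |Σ|/2 = 82.5.

82.5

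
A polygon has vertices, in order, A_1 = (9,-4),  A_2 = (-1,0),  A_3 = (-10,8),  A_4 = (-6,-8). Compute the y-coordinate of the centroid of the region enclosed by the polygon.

-100/53

Apply the shoelace (surveyor's) formula. First the cross-terms c_i = x_i·y_{i+1} − x_{i+1}·y_i:
  -4, -8, 128, 96  ⇒  2A = 212, A = 106.
Then Σ (y_i + y_{i+1})·c_i = -1200, so ȳ = -1200 / (6·106) = -100/53.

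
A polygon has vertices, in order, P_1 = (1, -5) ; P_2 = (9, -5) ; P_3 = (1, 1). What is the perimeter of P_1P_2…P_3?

24

|P_1P_2| = √((8)² + (0)²) = √64 = 8
|P_2P_3| = √((-8)² + (6)²) = √100 = 10
|P_3P_1| = √((0)² + (-6)²) = √36 = 6
Perimeter = 8 + 10 + 6 = 24.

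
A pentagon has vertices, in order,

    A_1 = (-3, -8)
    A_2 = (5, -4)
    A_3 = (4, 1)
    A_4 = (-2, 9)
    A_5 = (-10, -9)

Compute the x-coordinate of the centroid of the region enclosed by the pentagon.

-101/51

Apply Gauss's area formula. First the cross-terms c_i = x_i·y_{i+1} − x_{i+1}·y_i:
  52, 21, 38, 108, 53  ⇒  2A = 272, A = 136.
Then Σ (x_i + x_{i+1})·c_i = -1616, so x̄ = -1616 / (6·136) = -101/51.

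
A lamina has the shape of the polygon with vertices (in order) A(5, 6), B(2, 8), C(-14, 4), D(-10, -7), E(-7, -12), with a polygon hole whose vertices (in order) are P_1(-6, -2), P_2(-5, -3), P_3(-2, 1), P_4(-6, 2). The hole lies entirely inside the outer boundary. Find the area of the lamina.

Outer boundary:
A→B: (5)(8) − (2)(6) = 28
B→C: (2)(4) − (-14)(8) = 120
C→D: (-14)(-7) − (-10)(4) = 138
D→E: (-10)(-12) − (-7)(-7) = 71
E→A: (-7)(6) − (5)(-12) = 18
Σ = 375
Area = |Σ|/2 = 187.5.
Hole:
Apply the shoelace formula: 2A = Σ (x_i·y_{i+1} − x_{i+1}·y_i), indices taken mod 4.
P_1→P_2: (-6)(-3) − (-5)(-2) = 8
P_2→P_3: (-5)(1) − (-2)(-3) = -11
P_3→P_4: (-2)(2) − (-6)(1) = 2
P_4→P_1: (-6)(-2) − (-6)(2) = 24
Σ = 23
Area = |Σ|/2 = 11.5.
Net area = 187.5 − 11.5 = 176.

176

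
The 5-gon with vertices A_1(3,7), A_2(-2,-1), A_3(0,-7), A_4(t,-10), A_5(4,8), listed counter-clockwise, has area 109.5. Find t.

10

Write out the shoelace sum; only the two edges meeting at A_4 involve t:
2·Area = [(0·(-10) − t·(-7)) + (t·8 − 4·(-10))] + 29
       = 15·t + 69 = 219
⇒ t = 10.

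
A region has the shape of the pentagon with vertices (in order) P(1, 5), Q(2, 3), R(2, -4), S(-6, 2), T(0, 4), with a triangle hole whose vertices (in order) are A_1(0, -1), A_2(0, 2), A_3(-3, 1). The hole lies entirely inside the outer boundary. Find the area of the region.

30

Outer boundary:
Apply Gauss's area formula: 2A = Σ (x_i·y_{i+1} − x_{i+1}·y_i), indices taken mod 5.
Σ = (-7) + (-14) + (-20) + (-24) + (-4) = -69
Area = |Σ|/2 = 34.5.
Hole:
Apply the shoelace formula: 2A = Σ (x_i·y_{i+1} − x_{i+1}·y_i), indices taken mod 3.
Σ = (0) + (6) + (3) = 9
Area = |Σ|/2 = 4.5.
Net area = 34.5 − 4.5 = 30.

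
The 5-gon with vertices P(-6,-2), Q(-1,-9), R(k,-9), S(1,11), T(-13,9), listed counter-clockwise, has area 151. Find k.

Write out the shoelace sum; only the two edges meeting at R involve k:
2·Area = [((-1)·(-9) − k·(-9)) + (k·11 − 1·(-9))] + 284
       = 20·k + 302 = 302
⇒ k = 0.

0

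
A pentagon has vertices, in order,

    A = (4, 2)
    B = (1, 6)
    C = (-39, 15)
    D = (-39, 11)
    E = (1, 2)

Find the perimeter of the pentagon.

|AB| = √((-3)² + (4)²) = √25 = 5
|BC| = √((-40)² + (9)²) = √1681 = 41
|CD| = √((0)² + (-4)²) = √16 = 4
|DE| = √((40)² + (-9)²) = √1681 = 41
|EA| = √((3)² + (0)²) = √9 = 3
Perimeter = 5 + 41 + 4 + 41 + 3 = 94.

94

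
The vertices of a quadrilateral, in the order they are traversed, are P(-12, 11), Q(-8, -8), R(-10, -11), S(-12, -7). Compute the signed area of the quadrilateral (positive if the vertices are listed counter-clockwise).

-43

Cross-terms: 184, 8, -62, -216  ⇒  Σ = -86
Signed area = Σ/2 = -43 (negative ⇒ clockwise traversal).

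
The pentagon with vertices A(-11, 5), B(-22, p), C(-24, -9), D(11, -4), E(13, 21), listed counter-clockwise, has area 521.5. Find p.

-3

Write out the shoelace sum; only the two edges meeting at B involve p:
2·Area = [((-11)·p − (-22)·5) + ((-22)·(-9) − (-24)·p)] + 774
       = 13·p + 1082 = 1043
⇒ p = -3.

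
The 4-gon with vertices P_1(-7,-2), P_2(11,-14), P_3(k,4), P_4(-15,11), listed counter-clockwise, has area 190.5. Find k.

The doubled signed area Σ (x_i y_{i+1} − x_{i+1} y_i) is linear in k.
With k=0 it equals 331; the coefficient of k is 25 (from the two edges through P_3).
So 25·k + 331 = 2·190.5 = 381 ⇒ k = 2.

2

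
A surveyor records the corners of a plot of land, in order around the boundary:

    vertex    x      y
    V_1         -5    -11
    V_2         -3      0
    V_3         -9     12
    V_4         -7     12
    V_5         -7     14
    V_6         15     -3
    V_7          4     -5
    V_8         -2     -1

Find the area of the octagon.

Apply the surveyor's formula: 2A = Σ (x_i·y_{i+1} − x_{i+1}·y_i), indices taken mod 8.
Σ = (-33) + (-36) + (-24) + (-14) + (-189) + (-63) + (-14) + (17) = -356
Area = |Σ|/2 = 178.

178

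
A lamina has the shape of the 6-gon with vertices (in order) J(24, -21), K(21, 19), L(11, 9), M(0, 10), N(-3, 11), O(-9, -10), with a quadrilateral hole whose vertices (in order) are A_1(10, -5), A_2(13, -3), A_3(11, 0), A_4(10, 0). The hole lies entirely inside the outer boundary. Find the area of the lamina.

Outer boundary:
Cross-terms: 897, -20, 110, 30, 129, 429  ⇒  Σ = 1575
Area = |Σ|/2 = 787.5.
Hole:
A_1→A_2: (10)(-3) − (13)(-5) = 35
A_2→A_3: (13)(0) − (11)(-3) = 33
A_3→A_4: (11)(0) − (10)(0) = 0
A_4→A_1: (10)(-5) − (10)(0) = -50
Σ = 18
Area = |Σ|/2 = 9.
Net area = 787.5 − 9 = 778.5.

778.5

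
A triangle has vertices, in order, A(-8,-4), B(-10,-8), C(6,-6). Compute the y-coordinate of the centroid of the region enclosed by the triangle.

-6

Apply the shoelace formula. First the cross-terms c_i = x_i·y_{i+1} − x_{i+1}·y_i:
  24, 108, -72  ⇒  2A = 60, A = 30.
Then Σ (y_i + y_{i+1})·c_i = -1080, so ȳ = -1080 / (6·30) = -6.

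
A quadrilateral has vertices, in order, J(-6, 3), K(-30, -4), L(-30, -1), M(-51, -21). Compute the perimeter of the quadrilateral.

|JK| = √((-24)² + (-7)²) = √625 = 25
|KL| = √((0)² + (3)²) = √9 = 3
|LM| = √((-21)² + (-20)²) = √841 = 29
|MJ| = √((45)² + (24)²) = √2601 = 51
Perimeter = 25 + 3 + 29 + 51 = 108.

108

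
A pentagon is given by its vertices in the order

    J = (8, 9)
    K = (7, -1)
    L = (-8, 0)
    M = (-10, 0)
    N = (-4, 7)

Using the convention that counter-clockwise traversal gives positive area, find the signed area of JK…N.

-120.5

Apply Gauss's area formula: 2A = Σ (x_i·y_{i+1} − x_{i+1}·y_i), indices taken mod 5.
Σ = (-71) + (-8) + (0) + (-70) + (-92) = -241
Signed area = Σ/2 = -120.5 (negative ⇒ clockwise traversal).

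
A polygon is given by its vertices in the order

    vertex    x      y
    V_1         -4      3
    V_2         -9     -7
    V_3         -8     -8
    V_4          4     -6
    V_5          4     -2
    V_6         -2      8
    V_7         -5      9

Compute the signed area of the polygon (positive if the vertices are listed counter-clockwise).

Apply the shoelace (surveyor's) formula: 2A = Σ (x_i·y_{i+1} − x_{i+1}·y_i), indices taken mod 7.
V_1→V_2: (-4)(-7) − (-9)(3) = 55
V_2→V_3: (-9)(-8) − (-8)(-7) = 16
V_3→V_4: (-8)(-6) − (4)(-8) = 80
V_4→V_5: (4)(-2) − (4)(-6) = 16
V_5→V_6: (4)(8) − (-2)(-2) = 28
V_6→V_7: (-2)(9) − (-5)(8) = 22
V_7→V_1: (-5)(3) − (-4)(9) = 21
Σ = 238
Signed area = Σ/2 = 119 (positive ⇒ counter-clockwise traversal).

119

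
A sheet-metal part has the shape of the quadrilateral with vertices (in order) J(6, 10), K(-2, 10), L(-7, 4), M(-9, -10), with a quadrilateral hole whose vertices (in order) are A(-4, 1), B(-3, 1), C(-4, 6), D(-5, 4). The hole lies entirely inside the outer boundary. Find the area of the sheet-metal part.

104

Outer boundary:
Apply the shoelace formula: 2A = Σ (x_i·y_{i+1} − x_{i+1}·y_i), indices taken mod 4.
Cross-terms: 80, 62, 106, -30  ⇒  Σ = 218
Area = |Σ|/2 = 109.
Hole:
Cross-terms: -1, -14, 14, 11  ⇒  Σ = 10
Area = |Σ|/2 = 5.
Net area = 109 − 5 = 104.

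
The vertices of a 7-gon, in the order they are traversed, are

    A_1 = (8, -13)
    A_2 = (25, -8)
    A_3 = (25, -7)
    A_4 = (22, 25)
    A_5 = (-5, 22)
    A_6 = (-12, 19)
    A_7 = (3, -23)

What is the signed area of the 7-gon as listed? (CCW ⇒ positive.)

Σ = (261) + (25) + (779) + (609) + (169) + (219) + (145) = 2207
Signed area = Σ/2 = 1103.5 (positive ⇒ counter-clockwise traversal).

1103.5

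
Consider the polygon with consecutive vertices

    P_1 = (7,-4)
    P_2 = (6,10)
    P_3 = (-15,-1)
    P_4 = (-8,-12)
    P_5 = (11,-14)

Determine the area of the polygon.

Σ = (94) + (144) + (172) + (244) + (54) = 708
Area = |Σ|/2 = 354.

354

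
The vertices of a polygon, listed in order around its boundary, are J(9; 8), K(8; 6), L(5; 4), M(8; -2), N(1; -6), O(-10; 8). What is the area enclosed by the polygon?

J→K: (9)(6) − (8)(8) = -10
K→L: (8)(4) − (5)(6) = 2
L→M: (5)(-2) − (8)(4) = -42
M→N: (8)(-6) − (1)(-2) = -46
N→O: (1)(8) − (-10)(-6) = -52
O→J: (-10)(8) − (9)(8) = -152
Σ = -300
Area = |Σ|/2 = 150.

150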